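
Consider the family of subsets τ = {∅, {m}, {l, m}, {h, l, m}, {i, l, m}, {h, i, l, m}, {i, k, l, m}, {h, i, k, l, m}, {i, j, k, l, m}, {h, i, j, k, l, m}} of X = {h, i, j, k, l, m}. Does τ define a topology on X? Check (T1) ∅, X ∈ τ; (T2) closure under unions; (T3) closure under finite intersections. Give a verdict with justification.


τ IS a topology on X.

Axiom (T1): ∅ ∈ τ? Yes; X ∈ τ? Yes.
Axiom (T2/T3): check pairwise unions and intersections of members of τ.
All pairwise intersections and unions checked — each lies in τ. Therefore τ satisfies (T1), (T2), (T3): it IS a topology on X.


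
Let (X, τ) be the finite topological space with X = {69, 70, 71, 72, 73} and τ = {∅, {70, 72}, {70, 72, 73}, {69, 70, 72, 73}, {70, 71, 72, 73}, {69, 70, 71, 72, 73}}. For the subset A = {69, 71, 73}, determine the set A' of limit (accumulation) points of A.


A' = {69, 71}

For each x ∈ X, list the open sets U ∈ τ with x ∈ U, then check whether U ∩ (A ∖ {x}) ≠ ∅ for every such U.
  x = 69: opens ∋ x are {69, 70, 72, 73}, {69, 70, 71, 72, 73}; each meets A ∖ {69}, so x IS a limit point.
  x = 70: open {70, 72} ∋ x has {70, 72} ∩ (A ∖ {70}) = ∅, so x is NOT a limit point.
  x = 71: opens ∋ x are {70, 71, 72, 73}, {69, 70, 71, 72, 73}; each meets A ∖ {71}, so x IS a limit point.
  x = 72: open {70, 72} ∋ x has {70, 72} ∩ (A ∖ {72}) = ∅, so x is NOT a limit point.
  x = 73: open {70, 72, 73} ∋ x has {70, 72, 73} ∩ (A ∖ {73}) = ∅, so x is NOT a limit point.
Collecting: A' = {69, 71}.


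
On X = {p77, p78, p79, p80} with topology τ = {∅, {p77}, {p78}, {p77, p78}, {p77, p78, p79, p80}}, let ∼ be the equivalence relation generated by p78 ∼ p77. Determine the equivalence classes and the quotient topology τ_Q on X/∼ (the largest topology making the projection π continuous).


X/∼ = {[p77=p78], [p79], [p80]}; |τ_Q| = 3.

Equivalence classes: [p77=p78], [p79], [p80].
Quotient map π: X → X/∼ sends p77 ↦ [p77=p78], p78 ↦ [p77=p78], p79 ↦ [p79], p80 ↦ [p80].
For each subset V ⊆ X/∼, compute π^{-1}(V) ⊆ X and check whether π^{-1}(V) ∈ τ. V is open in τ_Q iff π^{-1}(V) ∈ τ.
  V = {}: π^{-1}(V) = ∅ ∈ τ ✓.
  V = {[p77=p78]}: π^{-1}(V) = {p77, p78} ∈ τ ✓.
  V = {[p79]}: π^{-1}(V) = {p79} ∉ τ ✗.
  V = {[p77=p78], [p79]}: π^{-1}(V) = {p77, p78, p79} ∉ τ ✗.
  V = {[p80]}: π^{-1}(V) = {p80} ∉ τ ✗.
  V = {[p77=p78], [p80]}: π^{-1}(V) = {p77, p78, p80} ∉ τ ✗.
  V = {[p79], [p80]}: π^{-1}(V) = {p79, p80} ∉ τ ✗.
  V = {[p77=p78], [p79], [p80]}: π^{-1}(V) = {p77, p78, p79, p80} ∈ τ ✓.
Open sets in the quotient: τ_Q = {{}, {[p77=p78]}, {[p77=p78], [p79], [p80]}} (3 elements).


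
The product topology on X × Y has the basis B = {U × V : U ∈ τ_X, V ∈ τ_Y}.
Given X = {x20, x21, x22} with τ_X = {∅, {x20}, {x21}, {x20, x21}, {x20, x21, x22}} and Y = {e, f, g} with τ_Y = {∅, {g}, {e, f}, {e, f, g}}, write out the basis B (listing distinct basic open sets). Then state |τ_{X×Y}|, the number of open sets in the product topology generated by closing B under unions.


Basis B = {∅ × ∅, {x20} × {g}, {x21} × {g}, {x20} × {e, f}, {x20, x21} × {g}, {x21} × {e, f}, {x20} × {e, f, g}, {x20, x21, x22} × {g}, {x21} × {e, f, g}, {x20, x21} × {e, f}, {x20, x21} × {e, f, g}, {x20, x21, x22} × {e, f}, {x20, x21, x22} × {e, f, g}}; |τ_{X×Y}| = 25.

Enumerate products U × V with U ∈ τ_X, V ∈ τ_Y (deduplicated):
  ∅ × ∅ = {} (∅)
  {x20} × {g} = {(x20,g)}
  {x21} × {g} = {(x21,g)}
  {x20} × {e, f} = {(x20,e), (x20,f)}
  {x20, x21} × {g} = {(x20,g), (x21,g)}
  {x21} × {e, f} = {(x21,e), (x21,f)}
  {x20} × {e, f, g} = {(x20,e), (x20,f), (x20,g)}
  {x20, x21, x22} × {g} = {(x20,g), (x21,g), (x22,g)}
  {x21} × {e, f, g} = {(x21,e), (x21,f), (x21,g)}
  {x20, x21} × {e, f} = {(x20,e), (x20,f), (x21,e), (x21,f)}
  {x20, x21} × {e, f, g} = {(x20,e), (x20,f), (x20,g), (x21,e), (x21,f), (x21,g)}
  {x20, x21, x22} × {e, f} = {(x20,e), (x20,f), (x21,e), (x21,f), (x22,e), (x22,f)}
  {x20, x21, x22} × {e, f, g} = {(x20,e), (x20,f), (x20,g), (x21,e), (x21,f), (x21,g), (x22,e), (x22,f), (x22,g)}
These 13 distinct sets form the basis B.
Close under arbitrary unions to get τ_{X×Y}; counting gives |τ_{X×Y}| = 25.


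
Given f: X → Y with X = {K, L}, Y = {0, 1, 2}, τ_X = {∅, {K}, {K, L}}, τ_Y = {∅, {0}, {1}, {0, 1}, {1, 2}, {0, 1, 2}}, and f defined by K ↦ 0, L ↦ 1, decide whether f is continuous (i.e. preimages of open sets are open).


f is NOT continuous.

Compute f^{-1}(U) for each U ∈ τ_Y:
  U = ∅: f^{-1}(U) = ∅ ∈ τ_X ✓.
  U = {0}: f^{-1}(U) = {K} ∈ τ_X ✓.
  U = {1}: f^{-1}(U) = {L} ∉ τ_X ✗.
  U = {0, 1}: f^{-1}(U) = {K, L} ∈ τ_X ✓.
  U = {1, 2}: f^{-1}(U) = {L} ∉ τ_X ✗.
  U = {0, 1, 2}: f^{-1}(U) = {K, L} ∈ τ_X ✓.
Found U = {1} with f^{-1}(U) = {L} not in τ_X. Therefore f is NOT continuous.


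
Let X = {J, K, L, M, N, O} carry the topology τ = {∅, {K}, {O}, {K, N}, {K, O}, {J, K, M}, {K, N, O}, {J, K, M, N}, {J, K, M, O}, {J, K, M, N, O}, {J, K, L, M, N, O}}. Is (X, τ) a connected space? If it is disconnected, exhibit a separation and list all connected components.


(X, τ) is connected.

Find clopen sets (U ∈ τ with X ∖ U ∈ τ):
  U = ∅, X ∖ U = {J, K, L, M, N, O} — both open, so U is clopen.
  U = {J, K, L, M, N, O}, X ∖ U = ∅ — both open, so U is clopen.
Only trivial clopens (∅ and X) exist, so (X, τ) is connected.
Compute connected components by grouping points that agree on all clopens:
  component: {J, K, L, M, N, O}


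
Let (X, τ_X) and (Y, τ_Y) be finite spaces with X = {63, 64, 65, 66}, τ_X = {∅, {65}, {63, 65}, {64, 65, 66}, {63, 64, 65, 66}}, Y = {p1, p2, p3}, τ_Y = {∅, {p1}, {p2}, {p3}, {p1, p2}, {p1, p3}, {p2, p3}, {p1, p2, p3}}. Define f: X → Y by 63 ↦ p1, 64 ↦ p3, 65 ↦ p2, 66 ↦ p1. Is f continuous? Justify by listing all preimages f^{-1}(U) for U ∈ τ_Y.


f is NOT continuous.

Compute f^{-1}(U) for each U ∈ τ_Y:
  U = ∅: f^{-1}(U) = ∅ ∈ τ_X ✓.
  U = {p1}: f^{-1}(U) = {63, 66} ∉ τ_X ✗.
  U = {p2}: f^{-1}(U) = {65} ∈ τ_X ✓.
  U = {p3}: f^{-1}(U) = {64} ∉ τ_X ✗.
  U = {p1, p2}: f^{-1}(U) = {63, 65, 66} ∉ τ_X ✗.
  U = {p1, p3}: f^{-1}(U) = {63, 64, 66} ∉ τ_X ✗.
  U = {p2, p3}: f^{-1}(U) = {64, 65} ∉ τ_X ✗.
  U = {p1, p2, p3}: f^{-1}(U) = {63, 64, 65, 66} ∈ τ_X ✓.
Found U = {p1} with f^{-1}(U) = {63, 66} not in τ_X. Therefore f is NOT continuous.


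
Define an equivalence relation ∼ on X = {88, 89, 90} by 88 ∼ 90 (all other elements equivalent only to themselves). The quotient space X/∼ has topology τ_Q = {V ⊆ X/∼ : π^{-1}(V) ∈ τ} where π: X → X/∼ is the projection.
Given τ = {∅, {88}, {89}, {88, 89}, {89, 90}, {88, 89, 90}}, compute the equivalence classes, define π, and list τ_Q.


X/∼ = {[88=90], [89]}; |τ_Q| = 3.

Equivalence classes: [88=90], [89].
Quotient map π: X → X/∼ sends 88 ↦ [88=90], 89 ↦ [89], 90 ↦ [88=90].
For each subset V ⊆ X/∼, compute π^{-1}(V) ⊆ X and check whether π^{-1}(V) ∈ τ. V is open in τ_Q iff π^{-1}(V) ∈ τ.
  V = {}: π^{-1}(V) = ∅ ∈ τ ✓.
  V = {[88=90]}: π^{-1}(V) = {88, 90} ∉ τ ✗.
  V = {[89]}: π^{-1}(V) = {89} ∈ τ ✓.
  V = {[88=90], [89]}: π^{-1}(V) = {88, 89, 90} ∈ τ ✓.
Open sets in the quotient: τ_Q = {{}, {[89]}, {[88=90], [89]}} (3 elements).


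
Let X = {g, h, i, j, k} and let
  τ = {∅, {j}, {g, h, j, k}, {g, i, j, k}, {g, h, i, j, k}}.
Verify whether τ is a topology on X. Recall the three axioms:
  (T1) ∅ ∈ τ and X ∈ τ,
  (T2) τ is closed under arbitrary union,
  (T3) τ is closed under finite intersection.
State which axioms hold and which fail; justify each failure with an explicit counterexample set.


τ is NOT a topology on X.

Axiom (T1): ∅ ∈ τ? Yes; X ∈ τ? Yes.
Axiom (T2/T3): check pairwise unions and intersections of members of τ.
Counterexample for (T3): {g, h, j, k} ∩ {g, i, j, k} = {g, j, k} ∉ τ. Therefore τ is NOT a topology.


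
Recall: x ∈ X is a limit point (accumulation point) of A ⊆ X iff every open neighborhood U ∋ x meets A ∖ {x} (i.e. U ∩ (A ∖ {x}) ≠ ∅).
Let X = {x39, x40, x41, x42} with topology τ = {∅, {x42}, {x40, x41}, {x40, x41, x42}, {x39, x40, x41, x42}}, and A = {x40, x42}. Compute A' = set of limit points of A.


A' = {x39, x41}

For each x ∈ X, list the open sets U ∈ τ with x ∈ U, then check whether U ∩ (A ∖ {x}) ≠ ∅ for every such U.
  x = x39: opens ∋ x are {x39, x40, x41, x42}; each meets A ∖ {x39}, so x IS a limit point.
  x = x40: open {x40, x41} ∋ x has {x40, x41} ∩ (A ∖ {x40}) = ∅, so x is NOT a limit point.
  x = x41: opens ∋ x are {x40, x41}, {x40, x41, x42}, {x39, x40, x41, x42}; each meets A ∖ {x41}, so x IS a limit point.
  x = x42: open {x42} ∋ x has {x42} ∩ (A ∖ {x42}) = ∅, so x is NOT a limit point.
Collecting: A' = {x39, x41}.


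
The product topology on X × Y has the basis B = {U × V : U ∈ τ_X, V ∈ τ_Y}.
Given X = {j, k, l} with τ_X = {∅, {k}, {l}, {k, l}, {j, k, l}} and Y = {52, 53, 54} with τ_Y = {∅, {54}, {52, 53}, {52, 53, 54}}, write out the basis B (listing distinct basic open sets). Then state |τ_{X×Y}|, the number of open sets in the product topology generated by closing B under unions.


Basis B = {∅ × ∅, {k} × {54}, {l} × {54}, {k} × {52, 53}, {k, l} × {54}, {l} × {52, 53}, {j, k, l} × {54}, {k} × {52, 53, 54}, {l} × {52, 53, 54}, {k, l} × {52, 53}, {j, k, l} × {52, 53}, {k, l} × {52, 53, 54}, {j, k, l} × {52, 53, 54}}; |τ_{X×Y}| = 25.

Enumerate products U × V with U ∈ τ_X, V ∈ τ_Y (deduplicated):
  ∅ × ∅ = {} (∅)
  {k} × {54} = {(k,54)}
  {l} × {54} = {(l,54)}
  {k} × {52, 53} = {(k,52), (k,53)}
  {k, l} × {54} = {(k,54), (l,54)}
  {l} × {52, 53} = {(l,52), (l,53)}
  {j, k, l} × {54} = {(j,54), (k,54), (l,54)}
  {k} × {52, 53, 54} = {(k,52), (k,53), (k,54)}
  {l} × {52, 53, 54} = {(l,52), (l,53), (l,54)}
  {k, l} × {52, 53} = {(k,52), (k,53), (l,52), (l,53)}
  {j, k, l} × {52, 53} = {(j,52), (j,53), (k,52), (k,53), (l,52), (l,53)}
  {k, l} × {52, 53, 54} = {(k,52), (k,53), (k,54), (l,52), (l,53), (l,54)}
  {j, k, l} × {52, 53, 54} = {(j,52), (j,53), (j,54), (k,52), (k,53), (k,54), (l,52), (l,53), (l,54)}
These 13 distinct sets form the basis B.
Close under arbitrary unions to get τ_{X×Y}; counting gives |τ_{X×Y}| = 25.


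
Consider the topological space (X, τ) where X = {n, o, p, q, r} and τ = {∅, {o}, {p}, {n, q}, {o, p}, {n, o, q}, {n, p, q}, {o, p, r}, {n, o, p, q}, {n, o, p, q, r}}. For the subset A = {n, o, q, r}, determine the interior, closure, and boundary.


int(A) = {n, o, q}, cl(A) = {n, o, q, r}, ∂A = {r}.

Closed sets in (X, τ) are complements of opens:
  closed(X, τ) = {∅, {r}, {n, q}, {o, r}, {p, r}, {n, q, r}, {o, p, r}, {n, o, q, r}, {n, p, q, r}, {n, o, p, q, r}}.
int(A) = ⋃ {U ∈ τ : U ⊆ A}. Opens contained in A: ∅, {o}, {n, q}, {n, o, q}.
Taking the union of these: int(A) = {n, o, q}.
cl(A) = ⋂ {C closed : A ⊆ C}. Closed sets containing A: {n, o, q, r}, {n, o, p, q, r}.
Intersecting these: cl(A) = {n, o, q, r}.
∂A = cl(A) ∖ int(A) = {n, o, q, r} ∖ {n, o, q} = {r}.


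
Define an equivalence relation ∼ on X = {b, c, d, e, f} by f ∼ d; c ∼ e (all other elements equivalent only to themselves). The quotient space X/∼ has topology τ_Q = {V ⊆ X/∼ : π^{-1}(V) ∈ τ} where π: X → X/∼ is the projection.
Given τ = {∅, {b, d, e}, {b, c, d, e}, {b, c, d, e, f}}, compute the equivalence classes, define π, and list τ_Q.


X/∼ = {[b], [c=e], [d=f]}; |τ_Q| = 2.

Equivalence classes: [b], [c=e], [d=f].
Quotient map π: X → X/∼ sends b ↦ [b], c ↦ [c=e], d ↦ [d=f], e ↦ [c=e], f ↦ [d=f].
For each subset V ⊆ X/∼, compute π^{-1}(V) ⊆ X and check whether π^{-1}(V) ∈ τ. V is open in τ_Q iff π^{-1}(V) ∈ τ.
  V = {}: π^{-1}(V) = ∅ ∈ τ ✓.
  V = {[b]}: π^{-1}(V) = {b} ∉ τ ✗.
  V = {[c=e]}: π^{-1}(V) = {c, e} ∉ τ ✗.
  V = {[b], [c=e]}: π^{-1}(V) = {b, c, e} ∉ τ ✗.
  V = {[d=f]}: π^{-1}(V) = {d, f} ∉ τ ✗.
  V = {[b], [d=f]}: π^{-1}(V) = {b, d, f} ∉ τ ✗.
  V = {[c=e], [d=f]}: π^{-1}(V) = {c, d, e, f} ∉ τ ✗.
  V = {[b], [c=e], [d=f]}: π^{-1}(V) = {b, c, d, e, f} ∈ τ ✓.
Open sets in the quotient: τ_Q = {{}, {[b], [c=e], [d=f]}} (2 elements).


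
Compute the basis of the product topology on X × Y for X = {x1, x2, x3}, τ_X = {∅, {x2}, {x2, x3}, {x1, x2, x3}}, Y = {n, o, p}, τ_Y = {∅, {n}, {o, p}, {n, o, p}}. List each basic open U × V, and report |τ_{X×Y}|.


Basis B = {∅ × ∅, {x2} × {n}, {x2, x3} × {n}, {x2} × {o, p}, {x1, x2, x3} × {n}, {x2} × {n, o, p}, {x2, x3} × {o, p}, {x1, x2, x3} × {o, p}, {x2, x3} × {n, o, p}, {x1, x2, x3} × {n, o, p}}; |τ_{X×Y}| = 16.

Enumerate products U × V with U ∈ τ_X, V ∈ τ_Y (deduplicated):
  ∅ × ∅ = {} (∅)
  {x2} × {n} = {(x2,n)}
  {x2, x3} × {n} = {(x2,n), (x3,n)}
  {x2} × {o, p} = {(x2,o), (x2,p)}
  {x1, x2, x3} × {n} = {(x1,n), (x2,n), (x3,n)}
  {x2} × {n, o, p} = {(x2,n), (x2,o), (x2,p)}
  {x2, x3} × {o, p} = {(x2,o), (x2,p), (x3,o), (x3,p)}
  {x1, x2, x3} × {o, p} = {(x1,o), (x1,p), (x2,o), (x2,p), (x3,o), (x3,p)}
  {x2, x3} × {n, o, p} = {(x2,n), (x2,o), (x2,p), (x3,n), (x3,o), (x3,p)}
  {x1, x2, x3} × {n, o, p} = {(x1,n), (x1,o), (x1,p), (x2,n), (x2,o), (x2,p), (x3,n), (x3,o), (x3,p)}
These 10 distinct sets form the basis B.
Close under arbitrary unions to get τ_{X×Y}; counting gives |τ_{X×Y}| = 16.


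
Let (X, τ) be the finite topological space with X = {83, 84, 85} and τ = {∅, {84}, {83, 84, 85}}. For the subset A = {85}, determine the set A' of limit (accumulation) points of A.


A' = {83}

For each x ∈ X, list the open sets U ∈ τ with x ∈ U, then check whether U ∩ (A ∖ {x}) ≠ ∅ for every such U.
  x = 83: opens ∋ x are {83, 84, 85}; each meets A ∖ {83}, so x IS a limit point.
  x = 84: open {84} ∋ x has {84} ∩ (A ∖ {84}) = ∅, so x is NOT a limit point.
  x = 85: open {83, 84, 85} ∋ x has {83, 84, 85} ∩ (A ∖ {85}) = ∅, so x is NOT a limit point.
Collecting: A' = {83}.


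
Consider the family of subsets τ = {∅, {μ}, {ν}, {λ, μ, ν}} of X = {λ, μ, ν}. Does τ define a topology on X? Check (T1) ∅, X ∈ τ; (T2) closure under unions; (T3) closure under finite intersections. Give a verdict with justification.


τ is NOT a topology on X.

Axiom (T1): ∅ ∈ τ? Yes; X ∈ τ? Yes.
Axiom (T2/T3): check pairwise unions and intersections of members of τ.
Counterexample for (T2): {μ} ∪ {ν} = {μ, ν} ∉ τ. Therefore τ is NOT a topology.


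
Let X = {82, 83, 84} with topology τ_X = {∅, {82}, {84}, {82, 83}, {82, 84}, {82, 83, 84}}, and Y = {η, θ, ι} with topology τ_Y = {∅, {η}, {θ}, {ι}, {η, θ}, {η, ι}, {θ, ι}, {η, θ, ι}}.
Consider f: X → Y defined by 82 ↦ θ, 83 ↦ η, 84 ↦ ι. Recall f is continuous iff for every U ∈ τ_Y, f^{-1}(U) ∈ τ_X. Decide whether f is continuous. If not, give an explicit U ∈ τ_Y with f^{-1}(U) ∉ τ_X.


f is NOT continuous.

Compute f^{-1}(U) for each U ∈ τ_Y:
  U = ∅: f^{-1}(U) = ∅ ∈ τ_X ✓.
  U = {η}: f^{-1}(U) = {83} ∉ τ_X ✗.
  U = {θ}: f^{-1}(U) = {82} ∈ τ_X ✓.
  U = {ι}: f^{-1}(U) = {84} ∈ τ_X ✓.
  U = {η, θ}: f^{-1}(U) = {82, 83} ∈ τ_X ✓.
  U = {η, ι}: f^{-1}(U) = {83, 84} ∉ τ_X ✗.
  U = {θ, ι}: f^{-1}(U) = {82, 84} ∈ τ_X ✓.
  U = {η, θ, ι}: f^{-1}(U) = {82, 83, 84} ∈ τ_X ✓.
Found U = {η} with f^{-1}(U) = {83} not in τ_X. Therefore f is NOT continuous.


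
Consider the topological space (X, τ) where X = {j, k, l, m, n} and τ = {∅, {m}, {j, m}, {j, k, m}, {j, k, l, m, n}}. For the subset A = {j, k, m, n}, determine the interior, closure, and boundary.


int(A) = {j, k, m}, cl(A) = {j, k, l, m, n}, ∂A = {l, n}.

Closed sets in (X, τ) are complements of opens:
  closed(X, τ) = {∅, {l, n}, {k, l, n}, {j, k, l, n}, {j, k, l, m, n}}.
int(A) = ⋃ {U ∈ τ : U ⊆ A}. Opens contained in A: ∅, {m}, {j, m}, {j, k, m}.
Taking the union of these: int(A) = {j, k, m}.
cl(A) = ⋂ {C closed : A ⊆ C}. Closed sets containing A: {j, k, l, m, n}.
Intersecting these: cl(A) = {j, k, l, m, n}.
∂A = cl(A) ∖ int(A) = {j, k, l, m, n} ∖ {j, k, m} = {l, n}.


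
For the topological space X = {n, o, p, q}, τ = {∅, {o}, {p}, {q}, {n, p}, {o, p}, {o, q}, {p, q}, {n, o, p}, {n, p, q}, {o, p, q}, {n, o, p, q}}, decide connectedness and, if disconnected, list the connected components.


(X, τ) is disconnected; components = [{o}, {q}, {n, p}].

Find clopen sets (U ∈ τ with X ∖ U ∈ τ):
  U = ∅, X ∖ U = {n, o, p, q} — both open, so U is clopen.
  U = {o}, X ∖ U = {n, p, q} — both open, so U is clopen.
  U = {q}, X ∖ U = {n, o, p} — both open, so U is clopen.
  U = {n, p}, X ∖ U = {o, q} — both open, so U is clopen.
  U = {o, q}, X ∖ U = {n, p} — both open, so U is clopen.
  U = {n, o, p}, X ∖ U = {q} — both open, so U is clopen.
  U = {n, p, q}, X ∖ U = {o} — both open, so U is clopen.
  U = {n, o, p, q}, X ∖ U = ∅ — both open, so U is clopen.
Nontrivial clopen(s) exist: e.g. {q}. So (X, τ) is disconnected.
Compute connected components by grouping points that agree on all clopens:
  component: {o}
  component: {q}
  component: {n, p}


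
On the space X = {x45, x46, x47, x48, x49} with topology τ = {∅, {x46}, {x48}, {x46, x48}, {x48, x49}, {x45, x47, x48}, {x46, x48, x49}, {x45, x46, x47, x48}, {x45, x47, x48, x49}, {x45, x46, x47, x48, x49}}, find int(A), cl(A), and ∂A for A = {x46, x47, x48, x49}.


int(A) = {x46, x48, x49}, cl(A) = {x45, x46, x47, x48, x49}, ∂A = {x45, x47}.

Closed sets in (X, τ) are complements of opens:
  closed(X, τ) = {∅, {x46}, {x49}, {x45, x47}, {x46, x49}, {x45, x46, x47}, {x45, x47, x49}, {x45, x46, x47, x49}, {x45, x47, x48, x49}, {x45, x46, x47, x48, x49}}.
int(A) = ⋃ {U ∈ τ : U ⊆ A}. Opens contained in A: ∅, {x46}, {x48}, {x46, x48}, {x48, x49}, {x46, x48, x49}.
Taking the union of these: int(A) = {x46, x48, x49}.
cl(A) = ⋂ {C closed : A ⊆ C}. Closed sets containing A: {x45, x46, x47, x48, x49}.
Intersecting these: cl(A) = {x45, x46, x47, x48, x49}.
∂A = cl(A) ∖ int(A) = {x45, x46, x47, x48, x49} ∖ {x46, x48, x49} = {x45, x47}.


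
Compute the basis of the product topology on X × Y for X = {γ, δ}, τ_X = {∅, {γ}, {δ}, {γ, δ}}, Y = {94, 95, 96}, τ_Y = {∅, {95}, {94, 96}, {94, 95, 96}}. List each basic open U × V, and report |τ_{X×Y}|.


Basis B = {∅ × ∅, {γ} × {95}, {δ} × {95}, {γ} × {94, 96}, {γ, δ} × {95}, {δ} × {94, 96}, {γ} × {94, 95, 96}, {δ} × {94, 95, 96}, {γ, δ} × {94, 96}, {γ, δ} × {94, 95, 96}}; |τ_{X×Y}| = 16.

Enumerate products U × V with U ∈ τ_X, V ∈ τ_Y (deduplicated):
  ∅ × ∅ = {} (∅)
  {γ} × {95} = {(γ,95)}
  {δ} × {95} = {(δ,95)}
  {γ} × {94, 96} = {(γ,94), (γ,96)}
  {γ, δ} × {95} = {(γ,95), (δ,95)}
  {δ} × {94, 96} = {(δ,94), (δ,96)}
  {γ} × {94, 95, 96} = {(γ,94), (γ,95), (γ,96)}
  {δ} × {94, 95, 96} = {(δ,94), (δ,95), (δ,96)}
  {γ, δ} × {94, 96} = {(γ,94), (γ,96), (δ,94), (δ,96)}
  {γ, δ} × {94, 95, 96} = {(γ,94), (γ,95), (γ,96), (δ,94), (δ,95), (δ,96)}
These 10 distinct sets form the basis B.
Close under arbitrary unions to get τ_{X×Y}; counting gives |τ_{X×Y}| = 16.


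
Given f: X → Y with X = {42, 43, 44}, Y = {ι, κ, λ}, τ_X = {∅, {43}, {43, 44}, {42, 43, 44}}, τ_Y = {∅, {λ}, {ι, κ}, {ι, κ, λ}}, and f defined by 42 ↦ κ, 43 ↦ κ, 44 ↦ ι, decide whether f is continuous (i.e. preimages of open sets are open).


f IS continuous.

Compute f^{-1}(U) for each U ∈ τ_Y:
  U = ∅: f^{-1}(U) = ∅ ∈ τ_X ✓.
  U = {λ}: f^{-1}(U) = ∅ ∈ τ_X ✓.
  U = {ι, κ}: f^{-1}(U) = {42, 43, 44} ∈ τ_X ✓.
  U = {ι, κ, λ}: f^{-1}(U) = {42, 43, 44} ∈ τ_X ✓.
Every preimage lies in τ_X, so f IS continuous.


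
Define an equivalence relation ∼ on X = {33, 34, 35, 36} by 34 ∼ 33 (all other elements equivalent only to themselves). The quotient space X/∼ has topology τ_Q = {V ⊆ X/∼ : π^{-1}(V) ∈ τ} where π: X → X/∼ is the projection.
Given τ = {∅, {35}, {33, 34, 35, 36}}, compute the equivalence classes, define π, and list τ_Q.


X/∼ = {[33=34], [35], [36]}; |τ_Q| = 3.

Equivalence classes: [33=34], [35], [36].
Quotient map π: X → X/∼ sends 33 ↦ [33=34], 34 ↦ [33=34], 35 ↦ [35], 36 ↦ [36].
For each subset V ⊆ X/∼, compute π^{-1}(V) ⊆ X and check whether π^{-1}(V) ∈ τ. V is open in τ_Q iff π^{-1}(V) ∈ τ.
  V = {}: π^{-1}(V) = ∅ ∈ τ ✓.
  V = {[33=34]}: π^{-1}(V) = {33, 34} ∉ τ ✗.
  V = {[35]}: π^{-1}(V) = {35} ∈ τ ✓.
  V = {[33=34], [35]}: π^{-1}(V) = {33, 34, 35} ∉ τ ✗.
  V = {[36]}: π^{-1}(V) = {36} ∉ τ ✗.
  V = {[33=34], [36]}: π^{-1}(V) = {33, 34, 36} ∉ τ ✗.
  V = {[35], [36]}: π^{-1}(V) = {35, 36} ∉ τ ✗.
  V = {[33=34], [35], [36]}: π^{-1}(V) = {33, 34, 35, 36} ∈ τ ✓.
Open sets in the quotient: τ_Q = {{}, {[35]}, {[33=34], [35], [36]}} (3 elements).


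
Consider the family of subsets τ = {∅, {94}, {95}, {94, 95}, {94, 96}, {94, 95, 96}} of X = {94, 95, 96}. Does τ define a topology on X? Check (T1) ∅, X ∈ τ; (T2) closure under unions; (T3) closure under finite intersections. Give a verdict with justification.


τ IS a topology on X.

Axiom (T1): ∅ ∈ τ? Yes; X ∈ τ? Yes.
Axiom (T2/T3): check pairwise unions and intersections of members of τ.
All pairwise intersections and unions checked — each lies in τ. Therefore τ satisfies (T1), (T2), (T3): it IS a topology on X.


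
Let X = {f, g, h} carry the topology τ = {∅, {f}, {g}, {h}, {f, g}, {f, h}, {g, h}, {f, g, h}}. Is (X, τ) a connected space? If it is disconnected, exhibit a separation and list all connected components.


(X, τ) is disconnected; components = [{f}, {g}, {h}].

Find clopen sets (U ∈ τ with X ∖ U ∈ τ):
  U = ∅, X ∖ U = {f, g, h} — both open, so U is clopen.
  U = {f}, X ∖ U = {g, h} — both open, so U is clopen.
  U = {g}, X ∖ U = {f, h} — both open, so U is clopen.
  U = {h}, X ∖ U = {f, g} — both open, so U is clopen.
  U = {f, g}, X ∖ U = {h} — both open, so U is clopen.
  U = {f, h}, X ∖ U = {g} — both open, so U is clopen.
  U = {g, h}, X ∖ U = {f} — both open, so U is clopen.
  U = {f, g, h}, X ∖ U = ∅ — both open, so U is clopen.
Nontrivial clopen(s) exist: e.g. {f}. So (X, τ) is disconnected.
Compute connected components by grouping points that agree on all clopens:
  component: {f}
  component: {g}
  component: {h}


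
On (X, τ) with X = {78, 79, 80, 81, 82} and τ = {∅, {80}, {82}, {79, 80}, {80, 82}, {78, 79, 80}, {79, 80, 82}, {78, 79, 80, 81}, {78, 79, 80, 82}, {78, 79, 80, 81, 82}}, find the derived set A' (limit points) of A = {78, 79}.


A' = {78, 81}

For each x ∈ X, list the open sets U ∈ τ with x ∈ U, then check whether U ∩ (A ∖ {x}) ≠ ∅ for every such U.
  x = 78: opens ∋ x are {78, 79, 80}, {78, 79, 80, 81}, {78, 79, 80, 82}, {78, 79, 80, 81, 82}; each meets A ∖ {78}, so x IS a limit point.
  x = 79: open {79, 80} ∋ x has {79, 80} ∩ (A ∖ {79}) = ∅, so x is NOT a limit point.
  x = 80: open {80} ∋ x has {80} ∩ (A ∖ {80}) = ∅, so x is NOT a limit point.
  x = 81: opens ∋ x are {78, 79, 80, 81}, {78, 79, 80, 81, 82}; each meets A ∖ {81}, so x IS a limit point.
  x = 82: open {82} ∋ x has {82} ∩ (A ∖ {82}) = ∅, so x is NOT a limit point.
Collecting: A' = {78, 81}.


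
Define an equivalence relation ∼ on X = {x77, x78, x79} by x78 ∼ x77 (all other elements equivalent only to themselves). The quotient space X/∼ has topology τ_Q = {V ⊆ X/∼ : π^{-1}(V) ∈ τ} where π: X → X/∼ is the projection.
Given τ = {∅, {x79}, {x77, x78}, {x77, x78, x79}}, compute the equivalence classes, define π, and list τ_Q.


X/∼ = {[x77=x78], [x79]}; |τ_Q| = 4.

Equivalence classes: [x77=x78], [x79].
Quotient map π: X → X/∼ sends x77 ↦ [x77=x78], x78 ↦ [x77=x78], x79 ↦ [x79].
For each subset V ⊆ X/∼, compute π^{-1}(V) ⊆ X and check whether π^{-1}(V) ∈ τ. V is open in τ_Q iff π^{-1}(V) ∈ τ.
  V = {}: π^{-1}(V) = ∅ ∈ τ ✓.
  V = {[x77=x78]}: π^{-1}(V) = {x77, x78} ∈ τ ✓.
  V = {[x79]}: π^{-1}(V) = {x79} ∈ τ ✓.
  V = {[x77=x78], [x79]}: π^{-1}(V) = {x77, x78, x79} ∈ τ ✓.
Open sets in the quotient: τ_Q = {{}, {[x77=x78]}, {[x79]}, {[x77=x78], [x79]}} (4 elements).


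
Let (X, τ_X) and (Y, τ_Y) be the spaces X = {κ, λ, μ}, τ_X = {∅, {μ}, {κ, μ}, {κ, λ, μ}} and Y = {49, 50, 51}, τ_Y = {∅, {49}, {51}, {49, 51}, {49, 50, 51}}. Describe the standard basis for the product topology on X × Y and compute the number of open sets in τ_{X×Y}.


Basis B = {∅ × ∅, {μ} × {49}, {μ} × {51}, {κ, μ} × {49}, {κ, μ} × {51}, {μ} × {49, 51}, {κ, λ, μ} × {49}, {κ, λ, μ} × {51}, {μ} × {49, 50, 51}, {κ, μ} × {49, 51}, {κ, μ} × {49, 50, 51}, {κ, λ, μ} × {49, 51}, {κ, λ, μ} × {49, 50, 51}}; |τ_{X×Y}| = 30.

Enumerate products U × V with U ∈ τ_X, V ∈ τ_Y (deduplicated):
  ∅ × ∅ = {} (∅)
  {μ} × {49} = {(μ,49)}
  {μ} × {51} = {(μ,51)}
  {κ, μ} × {49} = {(κ,49), (μ,49)}
  {κ, μ} × {51} = {(κ,51), (μ,51)}
  {μ} × {49, 51} = {(μ,49), (μ,51)}
  {κ, λ, μ} × {49} = {(κ,49), (λ,49), (μ,49)}
  {κ, λ, μ} × {51} = {(κ,51), (λ,51), (μ,51)}
  {μ} × {49, 50, 51} = {(μ,49), (μ,50), (μ,51)}
  {κ, μ} × {49, 51} = {(κ,49), (κ,51), (μ,49), (μ,51)}
  {κ, μ} × {49, 50, 51} = {(κ,49), (κ,50), (κ,51), (μ,49), (μ,50), (μ,51)}
  {κ, λ, μ} × {49, 51} = {(κ,49), (κ,51), (λ,49), (λ,51), (μ,49), (μ,51)}
  {κ, λ, μ} × {49, 50, 51} = {(κ,49), (κ,50), (κ,51), (λ,49), (λ,50), (λ,51), (μ,49), (μ,50), (μ,51)}
These 13 distinct sets form the basis B.
Close under arbitrary unions to get τ_{X×Y}; counting gives |τ_{X×Y}| = 30.


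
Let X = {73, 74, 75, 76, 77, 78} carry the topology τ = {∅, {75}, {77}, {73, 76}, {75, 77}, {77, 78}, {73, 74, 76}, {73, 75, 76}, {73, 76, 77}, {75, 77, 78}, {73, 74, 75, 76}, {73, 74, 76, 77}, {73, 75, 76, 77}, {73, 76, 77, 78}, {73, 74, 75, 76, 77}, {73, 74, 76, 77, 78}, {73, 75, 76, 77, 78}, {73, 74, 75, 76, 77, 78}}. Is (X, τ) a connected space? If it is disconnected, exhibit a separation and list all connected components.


(X, τ) is disconnected; components = [{75}, {77, 78}, {73, 74, 76}].

Find clopen sets (U ∈ τ with X ∖ U ∈ τ):
  U = ∅, X ∖ U = {73, 74, 75, 76, 77, 78} — both open, so U is clopen.
  U = {75}, X ∖ U = {73, 74, 76, 77, 78} — both open, so U is clopen.
  U = {77, 78}, X ∖ U = {73, 74, 75, 76} — both open, so U is clopen.
  U = {73, 74, 76}, X ∖ U = {75, 77, 78} — both open, so U is clopen.
  U = {75, 77, 78}, X ∖ U = {73, 74, 76} — both open, so U is clopen.
  U = {73, 74, 75, 76}, X ∖ U = {77, 78} — both open, so U is clopen.
  U = {73, 74, 76, 77, 78}, X ∖ U = {75} — both open, so U is clopen.
  U = {73, 74, 75, 76, 77, 78}, X ∖ U = ∅ — both open, so U is clopen.
Nontrivial clopen(s) exist: e.g. {73, 74, 75, 76}. So (X, τ) is disconnected.
Compute connected components by grouping points that agree on all clopens:
  component: {75}
  component: {77, 78}
  component: {73, 74, 76}


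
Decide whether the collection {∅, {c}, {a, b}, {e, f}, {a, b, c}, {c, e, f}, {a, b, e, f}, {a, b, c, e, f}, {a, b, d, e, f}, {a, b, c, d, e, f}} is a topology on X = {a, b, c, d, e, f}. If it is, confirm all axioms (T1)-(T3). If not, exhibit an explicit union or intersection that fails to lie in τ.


τ IS a topology on X.

Axiom (T1): ∅ ∈ τ? Yes; X ∈ τ? Yes.
Axiom (T2/T3): check pairwise unions and intersections of members of τ.
All pairwise intersections and unions checked — each lies in τ. Therefore τ satisfies (T1), (T2), (T3): it IS a topology on X.


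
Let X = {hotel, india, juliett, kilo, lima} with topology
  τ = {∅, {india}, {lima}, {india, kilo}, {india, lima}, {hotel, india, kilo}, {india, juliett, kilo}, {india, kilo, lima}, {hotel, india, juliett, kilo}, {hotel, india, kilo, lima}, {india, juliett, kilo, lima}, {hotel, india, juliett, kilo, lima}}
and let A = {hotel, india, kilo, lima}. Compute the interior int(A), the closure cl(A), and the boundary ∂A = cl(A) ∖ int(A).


int(A) = {hotel, india, kilo, lima}, cl(A) = {hotel, india, juliett, kilo, lima}, ∂A = {juliett}.

Closed sets in (X, τ) are complements of opens:
  closed(X, τ) = {∅, {hotel}, {juliett}, {lima}, {hotel, juliett}, {hotel, lima}, {juliett, lima}, {hotel, juliett, kilo}, {hotel, juliett, lima}, {hotel, india, juliett, kilo}, {hotel, juliett, kilo, lima}, {hotel, india, juliett, kilo, lima}}.
int(A) = ⋃ {U ∈ τ : U ⊆ A}. Opens contained in A: ∅, {india}, {lima}, {india, kilo}, {india, lima}, {hotel, india, kilo}, {india, kilo, lima}, {hotel, india, kilo, lima}.
Taking the union of these: int(A) = {hotel, india, kilo, lima}.
cl(A) = ⋂ {C closed : A ⊆ C}. Closed sets containing A: {hotel, india, juliett, kilo, lima}.
Intersecting these: cl(A) = {hotel, india, juliett, kilo, lima}.
∂A = cl(A) ∖ int(A) = {hotel, india, juliett, kilo, lima} ∖ {hotel, india, kilo, lima} = {juliett}.


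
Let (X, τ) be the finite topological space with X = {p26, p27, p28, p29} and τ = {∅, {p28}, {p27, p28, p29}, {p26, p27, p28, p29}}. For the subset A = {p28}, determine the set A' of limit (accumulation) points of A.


A' = {p26, p27, p29}

For each x ∈ X, list the open sets U ∈ τ with x ∈ U, then check whether U ∩ (A ∖ {x}) ≠ ∅ for every such U.
  x = p26: opens ∋ x are {p26, p27, p28, p29}; each meets A ∖ {p26}, so x IS a limit point.
  x = p27: opens ∋ x are {p27, p28, p29}, {p26, p27, p28, p29}; each meets A ∖ {p27}, so x IS a limit point.
  x = p28: open {p28} ∋ x has {p28} ∩ (A ∖ {p28}) = ∅, so x is NOT a limit point.
  x = p29: opens ∋ x are {p27, p28, p29}, {p26, p27, p28, p29}; each meets A ∖ {p29}, so x IS a limit point.
Collecting: A' = {p26, p27, p29}.


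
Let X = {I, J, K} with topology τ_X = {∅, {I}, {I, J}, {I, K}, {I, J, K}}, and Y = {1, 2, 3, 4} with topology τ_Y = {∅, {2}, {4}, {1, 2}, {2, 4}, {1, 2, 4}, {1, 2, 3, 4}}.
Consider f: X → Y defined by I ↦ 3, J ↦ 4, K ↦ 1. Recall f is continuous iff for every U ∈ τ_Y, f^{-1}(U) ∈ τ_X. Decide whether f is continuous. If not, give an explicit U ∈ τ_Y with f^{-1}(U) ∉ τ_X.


f is NOT continuous.

Compute f^{-1}(U) for each U ∈ τ_Y:
  U = ∅: f^{-1}(U) = ∅ ∈ τ_X ✓.
  U = {2}: f^{-1}(U) = ∅ ∈ τ_X ✓.
  U = {4}: f^{-1}(U) = {J} ∉ τ_X ✗.
  U = {1, 2}: f^{-1}(U) = {K} ∉ τ_X ✗.
  U = {2, 4}: f^{-1}(U) = {J} ∉ τ_X ✗.
  U = {1, 2, 4}: f^{-1}(U) = {J, K} ∉ τ_X ✗.
  U = {1, 2, 3, 4}: f^{-1}(U) = {I, J, K} ∈ τ_X ✓.
Found U = {4} with f^{-1}(U) = {J} not in τ_X. Therefore f is NOT continuous.


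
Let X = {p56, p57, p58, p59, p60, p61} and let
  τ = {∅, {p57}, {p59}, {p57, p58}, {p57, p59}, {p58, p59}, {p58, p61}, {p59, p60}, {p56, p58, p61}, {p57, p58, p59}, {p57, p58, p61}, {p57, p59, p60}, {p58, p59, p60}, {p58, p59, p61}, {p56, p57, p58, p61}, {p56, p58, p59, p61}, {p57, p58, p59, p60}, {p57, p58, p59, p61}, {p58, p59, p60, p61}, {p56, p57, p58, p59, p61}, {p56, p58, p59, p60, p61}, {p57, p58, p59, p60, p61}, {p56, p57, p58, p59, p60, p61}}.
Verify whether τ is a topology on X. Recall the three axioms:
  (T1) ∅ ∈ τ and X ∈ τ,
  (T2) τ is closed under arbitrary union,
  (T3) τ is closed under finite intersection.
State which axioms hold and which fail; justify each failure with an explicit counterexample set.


τ is NOT a topology on X.

Axiom (T1): ∅ ∈ τ? Yes; X ∈ τ? Yes.
Axiom (T2/T3): check pairwise unions and intersections of members of τ.
Counterexample for (T3): {p57, p58} ∩ {p58, p59} = {p58} ∉ τ. Therefore τ is NOT a topology.


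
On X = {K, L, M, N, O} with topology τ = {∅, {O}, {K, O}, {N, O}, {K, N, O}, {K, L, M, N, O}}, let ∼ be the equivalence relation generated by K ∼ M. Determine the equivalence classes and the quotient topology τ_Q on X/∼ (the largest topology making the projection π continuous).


X/∼ = {[K=M], [L], [N], [O]}; |τ_Q| = 4.

Equivalence classes: [K=M], [L], [N], [O].
Quotient map π: X → X/∼ sends K ↦ [K=M], L ↦ [L], M ↦ [K=M], N ↦ [N], O ↦ [O].
For each subset V ⊆ X/∼, compute π^{-1}(V) ⊆ X and check whether π^{-1}(V) ∈ τ. V is open in τ_Q iff π^{-1}(V) ∈ τ.
  V = {}: π^{-1}(V) = ∅ ∈ τ ✓.
  V = {[K=M]}: π^{-1}(V) = {K, M} ∉ τ ✗.
  V = {[L]}: π^{-1}(V) = {L} ∉ τ ✗.
  V = {[K=M], [L]}: π^{-1}(V) = {K, L, M} ∉ τ ✗.
  V = {[N]}: π^{-1}(V) = {N} ∉ τ ✗.
  V = {[K=M], [N]}: π^{-1}(V) = {K, M, N} ∉ τ ✗.
  V = {[L], [N]}: π^{-1}(V) = {L, N} ∉ τ ✗.
  V = {[K=M], [L], [N]}: π^{-1}(V) = {K, L, M, N} ∉ τ ✗.
  V = {[O]}: π^{-1}(V) = {O} ∈ τ ✓.
  V = {[K=M], [O]}: π^{-1}(V) = {K, M, O} ∉ τ ✗.
  V = {[L], [O]}: π^{-1}(V) = {L, O} ∉ τ ✗.
  V = {[K=M], [L], [O]}: π^{-1}(V) = {K, L, M, O} ∉ τ ✗.
  V = {[N], [O]}: π^{-1}(V) = {N, O} ∈ τ ✓.
  V = {[K=M], [N], [O]}: π^{-1}(V) = {K, M, N, O} ∉ τ ✗.
  V = {[L], [N], [O]}: π^{-1}(V) = {L, N, O} ∉ τ ✗.
  V = {[K=M], [L], [N], [O]}: π^{-1}(V) = {K, L, M, N, O} ∈ τ ✓.
Open sets in the quotient: τ_Q = {{}, {[O]}, {[N], [O]}, {[K=M], [L], [N], [O]}} (4 elements).


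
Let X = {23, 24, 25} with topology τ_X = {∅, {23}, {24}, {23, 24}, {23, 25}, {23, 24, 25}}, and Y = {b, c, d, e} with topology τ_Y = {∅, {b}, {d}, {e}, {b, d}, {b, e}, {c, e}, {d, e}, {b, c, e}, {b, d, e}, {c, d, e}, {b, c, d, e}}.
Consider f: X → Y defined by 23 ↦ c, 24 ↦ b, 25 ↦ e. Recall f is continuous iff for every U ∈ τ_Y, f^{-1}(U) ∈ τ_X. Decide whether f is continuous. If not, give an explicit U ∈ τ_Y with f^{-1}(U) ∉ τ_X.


f is NOT continuous.

Compute f^{-1}(U) for each U ∈ τ_Y:
  U = ∅: f^{-1}(U) = ∅ ∈ τ_X ✓.
  U = {b}: f^{-1}(U) = {24} ∈ τ_X ✓.
  U = {d}: f^{-1}(U) = ∅ ∈ τ_X ✓.
  U = {e}: f^{-1}(U) = {25} ∉ τ_X ✗.
  U = {b, d}: f^{-1}(U) = {24} ∈ τ_X ✓.
  U = {b, e}: f^{-1}(U) = {24, 25} ∉ τ_X ✗.
  U = {c, e}: f^{-1}(U) = {23, 25} ∈ τ_X ✓.
  U = {d, e}: f^{-1}(U) = {25} ∉ τ_X ✗.
  U = {b, c, e}: f^{-1}(U) = {23, 24, 25} ∈ τ_X ✓.
  U = {b, d, e}: f^{-1}(U) = {24, 25} ∉ τ_X ✗.
  U = {c, d, e}: f^{-1}(U) = {23, 25} ∈ τ_X ✓.
  U = {b, c, d, e}: f^{-1}(U) = {23, 24, 25} ∈ τ_X ✓.
Found U = {e} with f^{-1}(U) = {25} not in τ_X. Therefore f is NOT continuous.


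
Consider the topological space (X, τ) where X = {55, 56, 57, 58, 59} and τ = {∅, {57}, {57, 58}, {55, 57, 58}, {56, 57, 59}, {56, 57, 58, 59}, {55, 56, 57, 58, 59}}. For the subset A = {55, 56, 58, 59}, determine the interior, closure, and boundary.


int(A) = ∅, cl(A) = {55, 56, 58, 59}, ∂A = {55, 56, 58, 59}.

Closed sets in (X, τ) are complements of opens:
  closed(X, τ) = {∅, {55}, {55, 58}, {56, 59}, {55, 56, 59}, {55, 56, 58, 59}, {55, 56, 57, 58, 59}}.
int(A) = ⋃ {U ∈ τ : U ⊆ A}. Opens contained in A: ∅.
Taking the union of these: int(A) = ∅.
cl(A) = ⋂ {C closed : A ⊆ C}. Closed sets containing A: {55, 56, 58, 59}, {55, 56, 57, 58, 59}.
Intersecting these: cl(A) = {55, 56, 58, 59}.
∂A = cl(A) ∖ int(A) = {55, 56, 58, 59} ∖ ∅ = {55, 56, 58, 59}.


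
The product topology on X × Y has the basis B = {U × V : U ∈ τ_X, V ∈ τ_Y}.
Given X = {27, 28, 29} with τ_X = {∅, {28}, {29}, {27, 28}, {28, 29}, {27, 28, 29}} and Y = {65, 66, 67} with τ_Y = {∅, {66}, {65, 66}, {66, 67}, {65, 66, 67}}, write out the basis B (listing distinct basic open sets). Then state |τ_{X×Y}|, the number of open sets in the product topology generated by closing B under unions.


Basis B = {∅ × ∅, {28} × {66}, {29} × {66}, {27, 28} × {66}, {28} × {65, 66}, {28} × {66, 67}, {28, 29} × {66}, {29} × {65, 66}, {29} × {66, 67}, {27, 28, 29} × {66}, {28} × {65, 66, 67}, {29} × {65, 66, 67}, {27, 28} × {65, 66}, {27, 28} × {66, 67}, {28, 29} × {65, 66}, {28, 29} × {66, 67}, {27, 28} × {65, 66, 67}, {27, 28, 29} × {65, 66}, {27, 28, 29} × {66, 67}, {28, 29} × {65, 66, 67}, {27, 28, 29} × {65, 66, 67}}; |τ_{X×Y}| = 70.

Enumerate products U × V with U ∈ τ_X, V ∈ τ_Y (deduplicated):
  ∅ × ∅ = {} (∅)
  {28} × {66} = {(28,66)}
  {29} × {66} = {(29,66)}
  {27, 28} × {66} = {(27,66), (28,66)}
  {28} × {65, 66} = {(28,65), (28,66)}
  {28} × {66, 67} = {(28,66), (28,67)}
  {28, 29} × {66} = {(28,66), (29,66)}
  {29} × {65, 66} = {(29,65), (29,66)}
  {29} × {66, 67} = {(29,66), (29,67)}
  {27, 28, 29} × {66} = {(27,66), (28,66), (29,66)}
  {28} × {65, 66, 67} = {(28,65), (28,66), (28,67)}
  {29} × {65, 66, 67} = {(29,65), (29,66), (29,67)}
  {27, 28} × {65, 66} = {(27,65), (27,66), (28,65), (28,66)}
  {27, 28} × {66, 67} = {(27,66), (27,67), (28,66), (28,67)}
  {28, 29} × {65, 66} = {(28,65), (28,66), (29,65), (29,66)}
  {28, 29} × {66, 67} = {(28,66), (28,67), (29,66), (29,67)}
  {27, 28} × {65, 66, 67} = {(27,65), (27,66), (27,67), (28,65), (28,66), (28,67)}
  {27, 28, 29} × {65, 66} = {(27,65), (27,66), (28,65), (28,66), (29,65), (29,66)}
  {27, 28, 29} × {66, 67} = {(27,66), (27,67), (28,66), (28,67), (29,66), (29,67)}
  {28, 29} × {65, 66, 67} = {(28,65), (28,66), (28,67), (29,65), (29,66), (29,67)}
  {27, 28, 29} × {65, 66, 67} = {(27,65), (27,66), (27,67), (28,65), (28,66), (28,67), (29,65), (29,66), (29,67)}
These 21 distinct sets form the basis B.
Close under arbitrary unions to get τ_{X×Y}; counting gives |τ_{X×Y}| = 70.


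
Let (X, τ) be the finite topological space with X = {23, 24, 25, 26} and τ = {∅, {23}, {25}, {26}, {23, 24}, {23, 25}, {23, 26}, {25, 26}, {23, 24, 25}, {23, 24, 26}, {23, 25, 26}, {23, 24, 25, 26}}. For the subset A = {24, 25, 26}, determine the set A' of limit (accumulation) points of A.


A' = ∅

For each x ∈ X, list the open sets U ∈ τ with x ∈ U, then check whether U ∩ (A ∖ {x}) ≠ ∅ for every such U.
  x = 23: open {23} ∋ x has {23} ∩ (A ∖ {23}) = ∅, so x is NOT a limit point.
  x = 24: open {23, 24} ∋ x has {23, 24} ∩ (A ∖ {24}) = ∅, so x is NOT a limit point.
  x = 25: open {25} ∋ x has {25} ∩ (A ∖ {25}) = ∅, so x is NOT a limit point.
  x = 26: open {26} ∋ x has {26} ∩ (A ∖ {26}) = ∅, so x is NOT a limit point.
Collecting: A' = ∅.


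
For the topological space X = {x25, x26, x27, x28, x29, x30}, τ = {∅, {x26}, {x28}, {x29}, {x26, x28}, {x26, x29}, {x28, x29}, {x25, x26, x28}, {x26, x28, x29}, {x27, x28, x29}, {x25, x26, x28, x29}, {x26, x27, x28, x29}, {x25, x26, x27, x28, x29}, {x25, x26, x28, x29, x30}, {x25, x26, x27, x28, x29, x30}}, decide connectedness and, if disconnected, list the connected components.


(X, τ) is connected.

Find clopen sets (U ∈ τ with X ∖ U ∈ τ):
  U = ∅, X ∖ U = {x25, x26, x27, x28, x29, x30} — both open, so U is clopen.
  U = {x25, x26, x27, x28, x29, x30}, X ∖ U = ∅ — both open, so U is clopen.
Only trivial clopens (∅ and X) exist, so (X, τ) is connected.
Compute connected components by grouping points that agree on all clopens:
  component: {x25, x26, x27, x28, x29, x30}


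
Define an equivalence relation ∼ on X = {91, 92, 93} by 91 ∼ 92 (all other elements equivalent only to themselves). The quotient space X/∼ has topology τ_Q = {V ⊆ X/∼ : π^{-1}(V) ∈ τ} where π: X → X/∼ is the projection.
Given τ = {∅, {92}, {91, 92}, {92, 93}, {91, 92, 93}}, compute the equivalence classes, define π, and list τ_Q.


X/∼ = {[91=92], [93]}; |τ_Q| = 3.

Equivalence classes: [91=92], [93].
Quotient map π: X → X/∼ sends 91 ↦ [91=92], 92 ↦ [91=92], 93 ↦ [93].
For each subset V ⊆ X/∼, compute π^{-1}(V) ⊆ X and check whether π^{-1}(V) ∈ τ. V is open in τ_Q iff π^{-1}(V) ∈ τ.
  V = {}: π^{-1}(V) = ∅ ∈ τ ✓.
  V = {[91=92]}: π^{-1}(V) = {91, 92} ∈ τ ✓.
  V = {[93]}: π^{-1}(V) = {93} ∉ τ ✗.
  V = {[91=92], [93]}: π^{-1}(V) = {91, 92, 93} ∈ τ ✓.
Open sets in the quotient: τ_Q = {{}, {[91=92]}, {[91=92], [93]}} (3 elements).
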